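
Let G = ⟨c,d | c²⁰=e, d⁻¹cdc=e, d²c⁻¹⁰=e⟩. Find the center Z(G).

An element z ∈ Z(G) iff z commutes with every generator.
For example c¹⁰ is central: (c¹⁰)·c = c¹¹ = c·(c¹⁰); (c¹⁰)·d = d⁻¹ = d·(c¹⁰).
Whereas c ∉ Z(G) since c·d = cd ≠ c⁹d⁻¹ = d·c.
Checking each of the 40 elements this way gives Z(G) = {e, c¹⁰}, of order 2.

Answer: {e, c¹⁰}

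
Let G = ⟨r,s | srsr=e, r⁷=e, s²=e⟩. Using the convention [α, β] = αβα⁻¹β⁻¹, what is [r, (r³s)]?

[r, (r³s)] = r·(r³s)·r⁻¹·(r³s)⁻¹.
  r · (r³s) = r⁴s
  (r⁴s) · (r⁶) = r⁵s
  (r⁵s) · (r³s) = r²

Answer: r²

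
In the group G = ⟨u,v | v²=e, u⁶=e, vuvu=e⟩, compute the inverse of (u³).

The order of (u³) is 2 (smallest k with (u³)ᵏ = e), so (u³)⁻¹ = (u³)¹ = u³.
Check: (u³) · (u³) → (u³) · u³ = e, giving e as required.

Answer: u³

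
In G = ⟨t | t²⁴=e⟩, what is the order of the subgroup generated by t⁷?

|⟨t⁷⟩| equals the order of t⁷. Compute successive powers until reaching e:
  (t⁷)¹ = t⁷, (t⁷)² = t¹⁴, (t⁷)³ = t²¹, (t⁷)⁴ = t⁴, (t⁷)⁵ = t¹¹, (t⁷)⁶ = t¹⁸, (t⁷)⁷ = t, (t⁷)⁸ = t⁸, (t⁷)⁹ = t¹⁵, (t⁷)¹⁰ = t²², (t⁷)¹¹ = t⁵, (t⁷)¹² = t¹², (t⁷)¹³ = t¹⁹, (t⁷)¹⁴ = t², (t⁷)¹⁵ = t⁹, (t⁷)¹⁶ = t¹⁶, (t⁷)¹⁷ = t²³, (t⁷)¹⁸ = t⁶, (t⁷)¹⁹ = t¹³, (t⁷)²⁰ = t²⁰, (t⁷)²¹ = t³, (t⁷)²² = t¹⁰, (t⁷)²³ = t¹⁷, (t⁷)²⁴ = e.
The smallest positive k with (t⁷)ᵏ = e is 24, so |⟨t⁷⟩| = 24.

Answer: 24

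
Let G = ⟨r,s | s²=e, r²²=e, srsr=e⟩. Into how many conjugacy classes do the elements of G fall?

The conjugacy classes (representative and size) are:
  [e] (size 1), [r] (size 2), [r²] (size 2), [r¹⁹] (size 2), [r⁴] (size 2), [r⁵] (size 2), [r⁶] (size 2), [r⁷] (size 2), [r⁸] (size 2), [r¹³] (size 2), [r¹⁰] (size 2), [r¹¹] (size 1), [r⁶s] (size 11), [rs] (size 11).
Class equation: 1 + 2 + 2 + 2 + 2 + 2 + 2 + 2 + 2 + 2 + 2 + 1 + 11 + 11 = 44 = |G|. So G has 14 conjugacy classes.

Answer: 14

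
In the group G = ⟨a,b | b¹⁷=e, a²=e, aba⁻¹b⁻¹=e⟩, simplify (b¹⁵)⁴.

Compute successive powers of (b¹⁵), reducing at each step:
  (b¹⁵)²: (b¹⁵) · b¹⁵ = b¹³
  (b¹⁵)³: (b¹³) · b¹⁵ = b¹¹
  (b¹⁵)⁴: (b¹¹) · b¹⁵ = b⁹

Answer: b⁹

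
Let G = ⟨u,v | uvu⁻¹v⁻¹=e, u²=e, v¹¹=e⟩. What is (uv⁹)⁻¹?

The order of (uv⁹) is 22 (smallest k with (uv⁹)ᵏ = e), so (uv⁹)⁻¹ = (uv⁹)²¹ = uv².
Check: (uv⁹) · (uv²) → (uv⁹) · u = v⁹;   (v⁹) · v² = e, giving e as required.

Answer: uv²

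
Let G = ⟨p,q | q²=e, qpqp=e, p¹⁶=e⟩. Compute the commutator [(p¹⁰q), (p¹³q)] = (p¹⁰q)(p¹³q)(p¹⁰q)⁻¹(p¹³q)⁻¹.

[(p¹⁰q), (p¹³q)] = (p¹⁰q)·(p¹³q)·(p¹⁰q)⁻¹·(p¹³q)⁻¹.
  (p¹⁰q) · (p¹³q) = p¹³
  (p¹³) · (p¹⁰q) = p⁷q
  (p⁷q) · (p¹³q) = p¹⁰

Answer: p¹⁰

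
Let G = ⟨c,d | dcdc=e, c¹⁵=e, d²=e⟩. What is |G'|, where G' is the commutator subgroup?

G' = [G, G] is generated by all commutators. The generator-pair commutators are: [c, d] = c².
The subgroup they normally generate is {e, c, c², c³, c⁴, c⁵, c⁶, c⁷, c⁸, c⁹, c¹⁰, c¹¹, c¹², c¹³, c¹⁴}, of order 15.
Check: |G/G'| = 30/15 = 2 is the order of the abelianisation.

Answer: 15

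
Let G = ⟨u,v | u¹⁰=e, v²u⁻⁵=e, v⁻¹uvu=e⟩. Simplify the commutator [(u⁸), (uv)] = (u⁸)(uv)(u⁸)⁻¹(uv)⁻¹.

[(u⁸), (uv)] = (u⁸)·(uv)·(u⁸)⁻¹·(uv)⁻¹.
  (u⁸) · (uv) = u⁴v⁻¹
  (u⁴v⁻¹) · (u²) = u²v⁻¹
  (u²v⁻¹) · (uv⁻¹) = u⁶

Answer: u⁶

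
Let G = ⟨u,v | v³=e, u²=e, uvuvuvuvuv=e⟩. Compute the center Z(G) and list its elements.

An element z ∈ Z(G) iff z commutes with every generator.
For example e is central: e·u = u = u·e; e·v = v = v·e.
Whereas u ∉ Z(G) since u·v = uv ≠ vu = v·u.
Checking each of the 60 elements this way gives Z(G) = {e}, of order 1.

Answer: {e}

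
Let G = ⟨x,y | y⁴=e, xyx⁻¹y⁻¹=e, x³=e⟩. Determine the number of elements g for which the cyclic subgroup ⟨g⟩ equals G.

G is cyclic of order 12. An element generates G iff its order is 12, and a cyclic group of order 12 has exactly φ(12) = 4 such elements.

Answer: 4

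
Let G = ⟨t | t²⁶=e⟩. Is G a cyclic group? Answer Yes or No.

|G| = 26. The element t has order 26 (its powers give 26 distinct elements), so ⟨t⟩ = G and G is cyclic.

Answer: Yes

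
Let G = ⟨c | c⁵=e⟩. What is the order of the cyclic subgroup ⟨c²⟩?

|⟨c²⟩| equals the order of c². Compute successive powers until reaching e:
  (c²)¹ = c², (c²)² = c⁴, (c²)³ = c, (c²)⁴ = c³, (c²)⁵ = e.
The smallest positive k with (c²)ᵏ = e is 5, so |⟨c²⟩| = 5.

Answer: 5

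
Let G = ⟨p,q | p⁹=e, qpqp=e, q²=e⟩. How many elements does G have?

Enumerate words in the generators, reducing via the relations: the distinct elements are
  {e, p, q, pq, p², p³, p⁴, p⁵, p⁶, p⁷, p⁸, p²q, p³q, p⁴q, p⁵q, p⁶q, p⁷q, p⁸q}.
No further products give new elements, so |G| = 18.

Answer: 18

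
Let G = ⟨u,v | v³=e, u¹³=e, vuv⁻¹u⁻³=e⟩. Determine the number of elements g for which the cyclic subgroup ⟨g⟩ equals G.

⟨g⟩ = G would require ord(g) = |G| = 39, but the maximum element order in G is 13 < 39. So G is not cyclic and no single element generates it: the count is 0.

Answer: 0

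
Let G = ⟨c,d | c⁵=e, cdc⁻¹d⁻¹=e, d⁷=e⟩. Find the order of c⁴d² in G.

Compute successive powers until reaching e:
  (c⁴d²)¹ = c⁴d², (c⁴d²)² = c³d⁴, (c⁴d²)³ = c²d⁶, (c⁴d²)⁴ = cd, (c⁴d²)⁵ = d³, (c⁴d²)⁶ = c⁴d⁵, (c⁴d²)⁷ = c³, (c⁴d²)⁸ = c²d², (c⁴d²)⁹ = cd⁴, (c⁴d²)¹⁰ = d⁶, (c⁴d²)¹¹ = c⁴d, (c⁴d²)¹² = c³d³, (c⁴d²)¹³ = c²d⁵, (c⁴d²)¹⁴ = c, (c⁴d²)¹⁵ = d², (c⁴d²)¹⁶ = c⁴d⁴, (c⁴d²)¹⁷ = c³d⁶, (c⁴d²)¹⁸ = c²d, (c⁴d²)¹⁹ = cd³, (c⁴d²)²⁰ = d⁵, (c⁴d²)²¹ = c⁴, (c⁴d²)²² = c³d², (c⁴d²)²³ = c²d⁴, (c⁴d²)²⁴ = cd⁶, (c⁴d²)²⁵ = d, (c⁴d²)²⁶ = c⁴d³, (c⁴d²)²⁷ = c³d⁵, (c⁴d²)²⁸ = c², (c⁴d²)²⁹ = cd², (c⁴d²)³⁰ = d⁴, (c⁴d²)³¹ = c⁴d⁶, (c⁴d²)³² = c³d, (c⁴d²)³³ = c²d³, (c⁴d²)³⁴ = cd⁵, (c⁴d²)³⁵ = e.
The smallest positive k with (c⁴d²)ᵏ = e is 35.

Answer: 35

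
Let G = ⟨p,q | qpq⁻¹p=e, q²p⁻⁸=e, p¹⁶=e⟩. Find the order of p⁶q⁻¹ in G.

Compute successive powers until reaching e:
  (p⁶q⁻¹)¹ = p⁶q⁻¹, (p⁶q⁻¹)² = p⁸, (p⁶q⁻¹)³ = p⁶q, (p⁶q⁻¹)⁴ = e.
The smallest positive k with (p⁶q⁻¹)ᵏ = e is 4.

Answer: 4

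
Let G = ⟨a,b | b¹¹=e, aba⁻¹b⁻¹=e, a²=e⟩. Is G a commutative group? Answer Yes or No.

Each pair of generators commutes: a·b = ab = b·a. Since the generators pairwise commute, every element of G commutes with every other, so G is abelian.

Answer: Yes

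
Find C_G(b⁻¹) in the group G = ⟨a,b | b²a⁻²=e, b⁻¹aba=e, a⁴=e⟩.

⟨b⁻¹⟩ ⊆ C_G(b⁻¹) since powers of b⁻¹ commute with b⁻¹; so |C_G(b⁻¹)| ≥ |⟨b⁻¹⟩| = 4.
By orbit–stabilizer, |C_G(b⁻¹)| = |G| / |conj. class of b⁻¹| = 8 / 2 = 4.
The 4 elements commuting with b⁻¹ are {e, a², b, b⁻¹}.

Answer: {e, a², b, b⁻¹}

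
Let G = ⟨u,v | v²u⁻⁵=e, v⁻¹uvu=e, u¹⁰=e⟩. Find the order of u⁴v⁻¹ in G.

Compute successive powers until reaching e:
  (u⁴v⁻¹)¹ = u⁴v⁻¹, (u⁴v⁻¹)² = u⁵, (u⁴v⁻¹)³ = u⁴v, (u⁴v⁻¹)⁴ = e.
The smallest positive k with (u⁴v⁻¹)ᵏ = e is 4.

Answer: 4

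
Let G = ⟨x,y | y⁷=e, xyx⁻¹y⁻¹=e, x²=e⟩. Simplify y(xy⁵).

Compute y · (xy⁵) by multiplying left to right and reducing via the relations at each step:
  y · x = xy
  (xy) · y⁵ = xy⁶

Answer: xy⁶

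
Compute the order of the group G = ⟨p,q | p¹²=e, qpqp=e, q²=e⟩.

Enumerate words in the generators, reducing via the relations: the distinct elements are
  {e, p, q, pq, p², p³, p⁴, p⁵, p⁶, p⁷, p⁸, p⁹, p²q, p³q, p¹¹, p¹⁰, p⁴q, p⁵q, p⁶q, p⁷q, p⁸q, p⁹q, p¹¹q, p¹⁰q}.
No further products give new elements, so |G| = 24.

Answer: 24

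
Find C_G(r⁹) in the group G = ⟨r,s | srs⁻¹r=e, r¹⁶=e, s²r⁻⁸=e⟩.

⟨r⁹⟩ ⊆ C_G(r⁹) since powers of r⁹ commute with r⁹; so |C_G(r⁹)| ≥ |⟨r⁹⟩| = 16.
By orbit–stabilizer, |C_G(r⁹)| = |G| / |conj. class of r⁹| = 32 / 2 = 16.
The 16 elements commuting with r⁹ are {e, r, r², r³, r⁴, r⁵, r⁶, r⁷, r⁸, r⁹, r¹⁰, r¹¹, r¹², r¹³, r¹⁴, r¹⁵}.

Answer: {e, r, r², r³, r⁴, r⁵, r⁶, r⁷, r⁸, r⁹, r¹⁰, r¹¹, r¹², r¹³, r¹⁴, r¹⁵}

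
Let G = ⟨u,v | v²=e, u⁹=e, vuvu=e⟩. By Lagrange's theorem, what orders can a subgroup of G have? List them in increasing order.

|G| = 18 = 2 · 3². By Lagrange's theorem the order of any subgroup divides 18; the divisors of 18 are 1, 2, 3, 6, 9, 18.

Answer: 1, 2, 3, 6, 9, 18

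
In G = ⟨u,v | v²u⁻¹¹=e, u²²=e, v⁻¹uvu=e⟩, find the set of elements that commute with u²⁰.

⟨u²⁰⟩ ⊆ C_G(u²⁰) since powers of u²⁰ commute with u²⁰; so |C_G(u²⁰)| ≥ |⟨u²⁰⟩| = 11.
By orbit–stabilizer, |C_G(u²⁰)| = |G| / |conj. class of u²⁰| = 44 / 2 = 22.
The 22 elements commuting with u²⁰ are {e, u, u², u³, u⁴, u⁵, u⁶, u⁷, u⁸, u⁹, u¹⁰, u¹¹, u¹², u¹³, u¹⁴, u¹⁵, u¹⁶, u¹⁷, u¹⁸, u¹⁹, u²⁰, u²¹}.

Answer: {e, u, u², u³, u⁴, u⁵, u⁶, u⁷, u⁸, u⁹, u¹⁰, u¹¹, u¹², u¹³, u¹⁴, u¹⁵, u¹⁶, u¹⁷, u¹⁸, u¹⁹, u²⁰, u²¹}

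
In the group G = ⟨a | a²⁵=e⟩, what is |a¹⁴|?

Compute successive powers until reaching e:
  (a¹⁴)¹ = a¹⁴, (a¹⁴)² = a³, (a¹⁴)³ = a¹⁷, (a¹⁴)⁴ = a⁶, (a¹⁴)⁵ = a²⁰, (a¹⁴)⁶ = a⁹, (a¹⁴)⁷ = a²³, (a¹⁴)⁸ = a¹², (a¹⁴)⁹ = a, (a¹⁴)¹⁰ = a¹⁵, (a¹⁴)¹¹ = a⁴, (a¹⁴)¹² = a¹⁸, (a¹⁴)¹³ = a⁷, (a¹⁴)¹⁴ = a²¹, (a¹⁴)¹⁵ = a¹⁰, (a¹⁴)¹⁶ = a²⁴, (a¹⁴)¹⁷ = a¹³, (a¹⁴)¹⁸ = a², (a¹⁴)¹⁹ = a¹⁶, (a¹⁴)²⁰ = a⁵, (a¹⁴)²¹ = a¹⁹, (a¹⁴)²² = a⁸, (a¹⁴)²³ = a²², (a¹⁴)²⁴ = a¹¹, (a¹⁴)²⁵ = e.
The smallest positive k with (a¹⁴)ᵏ = e is 25.

Answer: 25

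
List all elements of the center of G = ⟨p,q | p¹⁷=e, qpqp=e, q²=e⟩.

An element z ∈ Z(G) iff z commutes with every generator.
For example e is central: e·p = p = p·e; e·q = q = q·e.
Whereas p ∉ Z(G) since p·q = pq ≠ p¹⁶q = q·p.
Checking each of the 34 elements this way gives Z(G) = {e}, of order 1.

Answer: {e}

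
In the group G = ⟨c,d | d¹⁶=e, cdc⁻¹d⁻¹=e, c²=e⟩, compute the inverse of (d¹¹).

The order of (d¹¹) is 16 (smallest k with (d¹¹)ᵏ = e), so (d¹¹)⁻¹ = (d¹¹)¹⁵ = d⁵.
Check: (d¹¹) · (d⁵) → (d¹¹) · d⁵ = e, giving e as required.

Answer: d⁵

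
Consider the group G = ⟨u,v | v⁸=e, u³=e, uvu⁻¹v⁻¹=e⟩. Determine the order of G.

Enumerate words in the generators, reducing via the relations: the distinct elements are
  {e, u, v, uv, u², v², v³, v⁴, v⁵, v⁶, v⁷, uv², uv³, uv⁴, uv⁵, uv⁶, uv⁷, u²v, u²v², u²v³, u²v⁴, u²v⁵, u²v⁶, u²v⁷}.
No further products give new elements, so |G| = 24.

Answer: 24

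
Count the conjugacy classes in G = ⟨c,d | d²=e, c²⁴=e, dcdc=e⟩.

The conjugacy classes (representative and size) are:
  [e] (size 1), [c²³] (size 2), [c²] (size 2), [c³] (size 2), [c²⁰] (size 2), [c¹⁹] (size 2), [c⁶] (size 2), [c⁷] (size 2), [c⁸] (size 2), [c⁹] (size 2), [c¹⁴] (size 2), [c¹¹] (size 2), [c¹²] (size 1), [c⁴d] (size 12), [c⁵d] (size 12).
Class equation: 1 + 2 + 2 + 2 + 2 + 2 + 2 + 2 + 2 + 2 + 2 + 2 + 1 + 12 + 12 = 48 = |G|. So G has 15 conjugacy classes.

Answer: 15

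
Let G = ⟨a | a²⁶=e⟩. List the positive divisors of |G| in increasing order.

|G| = 26 = 2 · 13. By Lagrange's theorem the order of any subgroup divides 26; the divisors of 26 are 1, 2, 13, 26.

Answer: 1, 2, 13, 26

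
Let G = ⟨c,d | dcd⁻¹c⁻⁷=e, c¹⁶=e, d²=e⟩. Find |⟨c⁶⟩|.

|⟨c⁶⟩| equals the order of c⁶. Compute successive powers until reaching e:
  (c⁶)¹ = c⁶, (c⁶)² = c¹², (c⁶)³ = c², (c⁶)⁴ = c⁸, (c⁶)⁵ = c¹⁴, (c⁶)⁶ = c⁴, (c⁶)⁷ = c¹⁰, (c⁶)⁸ = e.
The smallest positive k with (c⁶)ᵏ = e is 8, so |⟨c⁶⟩| = 8.

Answer: 8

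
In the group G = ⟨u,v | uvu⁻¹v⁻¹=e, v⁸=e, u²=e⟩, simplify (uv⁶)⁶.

Compute successive powers of (uv⁶), reducing at each step:
  (uv⁶)²: (uv⁶) · u = v⁶;   (v⁶) · v⁶ = v⁴
  (uv⁶)³: (v⁴) · u = uv⁴;   (uv⁴) · v⁶ = uv²
  (uv⁶)⁴: (uv²) · u = v²;   (v²) · v⁶ = e
  (uv⁶)⁵: e · u = u;   u · v⁶ = uv⁶
  (uv⁶)⁶: (uv⁶) · u = v⁶;   (v⁶) · v⁶ = v⁴

Answer: v⁴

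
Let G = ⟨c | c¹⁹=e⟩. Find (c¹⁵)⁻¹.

The order of (c¹⁵) is 19 (smallest k with (c¹⁵)ᵏ = e), so (c¹⁵)⁻¹ = (c¹⁵)¹⁸ = c⁴.
Check: (c¹⁵) · (c⁴) → (c¹⁵) · c⁴ = e, giving e as required.

Answer: c⁴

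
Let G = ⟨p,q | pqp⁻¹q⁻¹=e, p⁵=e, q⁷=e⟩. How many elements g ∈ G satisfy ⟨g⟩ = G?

G is cyclic of order 35. An element generates G iff its order is 35, and a cyclic group of order 35 has exactly φ(35) = 24 such elements.

Answer: 24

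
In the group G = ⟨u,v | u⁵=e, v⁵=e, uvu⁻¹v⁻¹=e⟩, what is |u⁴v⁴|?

Compute successive powers until reaching e:
  (u⁴v⁴)¹ = u⁴v⁴, (u⁴v⁴)² = u³v³, (u⁴v⁴)³ = u²v², (u⁴v⁴)⁴ = uv, (u⁴v⁴)⁵ = e.
The smallest positive k with (u⁴v⁴)ᵏ = e is 5.

Answer: 5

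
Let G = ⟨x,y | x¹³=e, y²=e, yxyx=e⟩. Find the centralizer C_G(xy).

⟨xy⟩ ⊆ C_G(xy) since powers of xy commute with xy; so |C_G(xy)| ≥ |⟨xy⟩| = 2.
By orbit–stabilizer, |C_G(xy)| = |G| / |conj. class of xy| = 26 / 13 = 2.
The 2 elements commuting with xy are {e, xy}.

Answer: {e, xy}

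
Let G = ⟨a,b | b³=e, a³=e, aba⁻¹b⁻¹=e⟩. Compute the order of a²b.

Compute successive powers until reaching e:
  (a²b)¹ = a²b, (a²b)² = ab², (a²b)³ = e.
The smallest positive k with (a²b)ᵏ = e is 3.

Answer: 3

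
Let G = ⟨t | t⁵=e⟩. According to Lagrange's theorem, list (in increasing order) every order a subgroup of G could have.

|G| = 5 = 5. By Lagrange's theorem the order of any subgroup divides 5; the divisors of 5 are 1, 5.

Answer: 1, 5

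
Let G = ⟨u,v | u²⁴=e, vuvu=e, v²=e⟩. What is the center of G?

An element z ∈ Z(G) iff z commutes with every generator.
For example u¹² is central: (u¹²)·u = u¹³ = u·(u¹²); (u¹²)·v = u¹²v = v·(u¹²).
Whereas u ∉ Z(G) since u·v = uv ≠ u²³v = v·u.
Checking each of the 48 elements this way gives Z(G) = {e, u¹²}, of order 2.

Answer: {e, u¹²}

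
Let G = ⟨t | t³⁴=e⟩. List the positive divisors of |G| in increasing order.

|G| = 34 = 2 · 17. By Lagrange's theorem the order of any subgroup divides 34; the divisors of 34 are 1, 2, 17, 34.

Answer: 1, 2, 17, 34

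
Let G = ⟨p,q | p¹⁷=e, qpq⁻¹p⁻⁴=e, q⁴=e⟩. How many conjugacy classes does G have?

The conjugacy classes (representative and size) are:
  [e] (size 1), [p⁴] (size 4), [p²] (size 4), [p⁵] (size 4), [p¹¹] (size 4), [p⁷q] (size 17), [p³q²] (size 17), [p⁹q³] (size 17).
Class equation: 1 + 4 + 4 + 4 + 4 + 17 + 17 + 17 = 68 = |G|. So G has 8 conjugacy classes.

Answer: 8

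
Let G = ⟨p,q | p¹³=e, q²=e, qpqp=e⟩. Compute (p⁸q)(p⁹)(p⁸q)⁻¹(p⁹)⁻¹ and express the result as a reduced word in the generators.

[(p⁸q), (p⁹)] = (p⁸q)·(p⁹)·(p⁸q)⁻¹·(p⁹)⁻¹.
  (p⁸q) · (p⁹) = p¹²q
  (p¹²q) · (p⁸q) = p⁴
  (p⁴) · (p⁴) = p⁸

Answer: p⁸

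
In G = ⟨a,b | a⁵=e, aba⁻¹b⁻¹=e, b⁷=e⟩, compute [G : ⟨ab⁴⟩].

First find ord(ab⁴) by computing successive powers:
  (ab⁴)¹ = ab⁴, (ab⁴)² = a²b, (ab⁴)³ = a³b⁵, (ab⁴)⁴ = a⁴b², (ab⁴)⁵ = b⁶, (ab⁴)⁶ = ab³, (ab⁴)⁷ = a², (ab⁴)⁸ = a³b⁴, (ab⁴)⁹ = a⁴b, (ab⁴)¹⁰ = b⁵, (ab⁴)¹¹ = ab², (ab⁴)¹² = a²b⁶, (ab⁴)¹³ = a³b³, (ab⁴)¹⁴ = a⁴, (ab⁴)¹⁵ = b⁴, (ab⁴)¹⁶ = ab, (ab⁴)¹⁷ = a²b⁵, (ab⁴)¹⁸ = a³b², (ab⁴)¹⁹ = a⁴b⁶, (ab⁴)²⁰ = b³, (ab⁴)²¹ = a, (ab⁴)²² = a²b⁴, (ab⁴)²³ = a³b, (ab⁴)²⁴ = a⁴b⁵, (ab⁴)²⁵ = b², (ab⁴)²⁶ = ab⁶, (ab⁴)²⁷ = a²b³, (ab⁴)²⁸ = a³, (ab⁴)²⁹ = a⁴b⁴, (ab⁴)³⁰ = b, (ab⁴)³¹ = ab⁵, (ab⁴)³² = a²b², (ab⁴)³³ = a³b⁶, (ab⁴)³⁴ = a⁴b³, (ab⁴)³⁵ = e.
So |⟨ab⁴⟩| = ord(ab⁴) = 35. With |G| = 35, by Lagrange [G : ⟨ab⁴⟩] = 35/35 = 1.

Answer: 1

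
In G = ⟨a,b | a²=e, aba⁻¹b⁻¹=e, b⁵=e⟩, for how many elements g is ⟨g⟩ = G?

G is cyclic of order 10. An element generates G iff its order is 10, and a cyclic group of order 10 has exactly φ(10) = 4 such elements.

Answer: 4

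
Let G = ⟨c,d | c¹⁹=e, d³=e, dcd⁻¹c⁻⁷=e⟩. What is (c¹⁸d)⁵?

Compute successive powers of (c¹⁸d), reducing at each step:
  (c¹⁸d)²: (c¹⁸d) · c¹⁸ = c¹¹d;   (c¹¹d) · d = c¹¹d²
  (c¹⁸d)³: (c¹¹d²) · c¹⁸ = d²;   (d²) · d = e
  (c¹⁸d)⁴: e · c¹⁸ = c¹⁸;   (c¹⁸) · d = c¹⁸d
  (c¹⁸d)⁵: (c¹⁸d) · c¹⁸ = c¹¹d;   (c¹¹d) · d = c¹¹d²

Answer: c¹¹d²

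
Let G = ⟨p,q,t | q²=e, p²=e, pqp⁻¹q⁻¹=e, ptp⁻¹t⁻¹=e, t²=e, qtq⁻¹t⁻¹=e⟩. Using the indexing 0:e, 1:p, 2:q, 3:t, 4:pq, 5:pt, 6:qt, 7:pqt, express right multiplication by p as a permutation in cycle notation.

(0 1)(2 4)(3 5)(6 7)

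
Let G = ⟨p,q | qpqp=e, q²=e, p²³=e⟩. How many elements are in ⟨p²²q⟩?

|⟨p²²q⟩| equals the order of p²²q. Compute successive powers until reaching e:
  (p²²q)¹ = p²²q, (p²²q)² = e.
The smallest positive k with (p²²q)ᵏ = e is 2, so |⟨p²²q⟩| = 2.

Answer: 2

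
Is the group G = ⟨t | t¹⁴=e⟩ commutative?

G has a single generator, so G is cyclic and hence abelian.

Answer: Yes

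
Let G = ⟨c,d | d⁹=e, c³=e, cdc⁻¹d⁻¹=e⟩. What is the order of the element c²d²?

Compute successive powers until reaching e:
  (c²d²)¹ = c²d², (c²d²)² = cd⁴, (c²d²)³ = d⁶, (c²d²)⁴ = c²d⁸, (c²d²)⁵ = cd, (c²d²)⁶ = d³, (c²d²)⁷ = c²d⁵, (c²d²)⁸ = cd⁷, (c²d²)⁹ = e.
The smallest positive k with (c²d²)ᵏ = e is 9.

Answer: 9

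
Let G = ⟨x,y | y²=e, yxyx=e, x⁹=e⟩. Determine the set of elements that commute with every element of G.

An element z ∈ Z(G) iff z commutes with every generator.
For example e is central: e·x = x = x·e; e·y = y = y·e.
Whereas x ∉ Z(G) since x·y = xy ≠ x⁸y = y·x.
Checking each of the 18 elements this way gives Z(G) = {e}, of order 1.

Answer: {e}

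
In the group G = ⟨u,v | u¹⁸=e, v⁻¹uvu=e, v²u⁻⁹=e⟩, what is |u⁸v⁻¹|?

Compute successive powers until reaching e:
  (u⁸v⁻¹)¹ = u⁸v⁻¹, (u⁸v⁻¹)² = u⁹, (u⁸v⁻¹)³ = u⁸v, (u⁸v⁻¹)⁴ = e.
The smallest positive k with (u⁸v⁻¹)ᵏ = e is 4.

Answer: 4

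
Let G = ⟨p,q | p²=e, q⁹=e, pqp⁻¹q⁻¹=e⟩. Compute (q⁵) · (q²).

Compute (q⁵) · (q²) by multiplying left to right and reducing via the relations at each step:
  (q⁵) · q² = q⁷

Answer: q⁷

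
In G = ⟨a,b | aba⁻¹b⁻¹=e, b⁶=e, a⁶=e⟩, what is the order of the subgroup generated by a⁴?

|⟨a⁴⟩| equals the order of a⁴. Compute successive powers until reaching e:
  (a⁴)¹ = a⁴, (a⁴)² = a², (a⁴)³ = e.
The smallest positive k with (a⁴)ᵏ = e is 3, so |⟨a⁴⟩| = 3.

Answer: 3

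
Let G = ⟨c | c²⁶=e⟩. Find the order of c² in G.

Compute successive powers until reaching e:
  (c²)¹ = c², (c²)² = c⁴, (c²)³ = c⁶, (c²)⁴ = c⁸, (c²)⁵ = c¹⁰, (c²)⁶ = c¹², (c²)⁷ = c¹⁴, (c²)⁸ = c¹⁶, (c²)⁹ = c¹⁸, (c²)¹⁰ = c²⁰, (c²)¹¹ = c²², (c²)¹² = c²⁴, (c²)¹³ = e.
The smallest positive k with (c²)ᵏ = e is 13.

Answer: 13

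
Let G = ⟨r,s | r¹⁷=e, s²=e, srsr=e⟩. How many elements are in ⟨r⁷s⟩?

|⟨r⁷s⟩| equals the order of r⁷s. Compute successive powers until reaching e:
  (r⁷s)¹ = r⁷s, (r⁷s)² = e.
The smallest positive k with (r⁷s)ᵏ = e is 2, so |⟨r⁷s⟩| = 2.

Answer: 2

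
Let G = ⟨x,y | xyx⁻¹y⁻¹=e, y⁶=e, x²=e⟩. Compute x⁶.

Compute successive powers of x, reducing at each step:
  x²: x · x = e
  x³: e · x = x
  x⁴: x · x = e
  x⁵: e · x = x
  x⁶: x · x = e

Answer: e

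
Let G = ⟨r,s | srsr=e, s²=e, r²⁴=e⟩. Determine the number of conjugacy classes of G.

The conjugacy classes (representative and size) are:
  [e] (size 1), [r²³] (size 2), [r²] (size 2), [r³] (size 2), [r²⁰] (size 2), [r¹⁹] (size 2), [r⁶] (size 2), [r⁷] (size 2), [r⁸] (size 2), [r⁹] (size 2), [r¹⁴] (size 2), [r¹¹] (size 2), [r¹²] (size 1), [r⁴s] (size 12), [r⁵s] (size 12).
Class equation: 1 + 2 + 2 + 2 + 2 + 2 + 2 + 2 + 2 + 2 + 2 + 2 + 1 + 12 + 12 = 48 = |G|. So G has 15 conjugacy classes.

Answer: 15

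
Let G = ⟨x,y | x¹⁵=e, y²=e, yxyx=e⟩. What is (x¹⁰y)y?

Compute (x¹⁰y) · y by multiplying left to right and reducing via the relations at each step:
  (x¹⁰y) · y = x¹⁰

Answer: x¹⁰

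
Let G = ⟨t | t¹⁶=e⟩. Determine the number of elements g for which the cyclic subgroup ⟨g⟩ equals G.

G is cyclic of order 16. An element generates G iff its order is 16, and a cyclic group of order 16 has exactly φ(16) = 8 such elements.

Answer: 8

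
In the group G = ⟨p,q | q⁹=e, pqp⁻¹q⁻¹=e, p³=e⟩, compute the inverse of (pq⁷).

The order of (pq⁷) is 9 (smallest k with (pq⁷)ᵏ = e), so (pq⁷)⁻¹ = (pq⁷)⁸ = p²q².
Check: (pq⁷) · (p²q²) → (pq⁷) · p² = q⁷;   (q⁷) · q² = e, giving e as required.

Answer: p²q²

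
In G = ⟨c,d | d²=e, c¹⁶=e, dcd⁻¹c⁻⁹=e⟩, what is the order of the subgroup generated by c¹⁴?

|⟨c¹⁴⟩| equals the order of c¹⁴. Compute successive powers until reaching e:
  (c¹⁴)¹ = c¹⁴, (c¹⁴)² = c¹², (c¹⁴)³ = c¹⁰, (c¹⁴)⁴ = c⁸, (c¹⁴)⁵ = c⁶, (c¹⁴)⁶ = c⁴, (c¹⁴)⁷ = c², (c¹⁴)⁸ = e.
The smallest positive k with (c¹⁴)ᵏ = e is 8, so |⟨c¹⁴⟩| = 8.

Answer: 8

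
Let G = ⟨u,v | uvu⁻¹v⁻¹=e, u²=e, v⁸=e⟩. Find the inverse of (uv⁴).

The order of (uv⁴) is 2 (smallest k with (uv⁴)ᵏ = e), so (uv⁴)⁻¹ = (uv⁴)¹ = uv⁴.
Check: (uv⁴) · (uv⁴) → (uv⁴) · u = v⁴;   (v⁴) · v⁴ = e, giving e as required.

Answer: uv⁴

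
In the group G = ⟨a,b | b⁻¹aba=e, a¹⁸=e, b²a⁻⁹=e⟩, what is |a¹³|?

Compute successive powers until reaching e:
  (a¹³)¹ = a¹³, (a¹³)² = a⁸, (a¹³)³ = a³, (a¹³)⁴ = a¹⁶, (a¹³)⁵ = a¹¹, (a¹³)⁶ = a⁶, (a¹³)⁷ = a, (a¹³)⁸ = a¹⁴, (a¹³)⁹ = a⁹, (a¹³)¹⁰ = a⁴, (a¹³)¹¹ = a¹⁷, (a¹³)¹² = a¹², (a¹³)¹³ = a⁷, (a¹³)¹⁴ = a², (a¹³)¹⁵ = a¹⁵, (a¹³)¹⁶ = a¹⁰, (a¹³)¹⁷ = a⁵, (a¹³)¹⁸ = e.
The smallest positive k with (a¹³)ᵏ = e is 18.

Answer: 18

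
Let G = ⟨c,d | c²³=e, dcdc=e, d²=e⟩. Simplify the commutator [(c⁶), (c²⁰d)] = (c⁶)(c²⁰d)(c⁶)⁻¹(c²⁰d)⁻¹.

[(c⁶), (c²⁰d)] = (c⁶)·(c²⁰d)·(c⁶)⁻¹·(c²⁰d)⁻¹.
  (c⁶) · (c²⁰d) = c³d
  (c³d) · (c¹⁷) = c⁹d
  (c⁹d) · (c²⁰d) = c¹²

Answer: c¹²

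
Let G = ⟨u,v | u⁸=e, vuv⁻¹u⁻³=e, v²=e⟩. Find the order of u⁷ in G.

Compute successive powers until reaching e:
  (u⁷)¹ = u⁷, (u⁷)² = u⁶, (u⁷)³ = u⁵, (u⁷)⁴ = u⁴, (u⁷)⁵ = u³, (u⁷)⁶ = u², (u⁷)⁷ = u, (u⁷)⁸ = e.
The smallest positive k with (u⁷)ᵏ = e is 8.

Answer: 8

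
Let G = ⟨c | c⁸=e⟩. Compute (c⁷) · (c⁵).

Compute (c⁷) · (c⁵) by multiplying left to right and reducing via the relations at each step:
  (c⁷) · c⁵ = c⁴

Answer: c⁴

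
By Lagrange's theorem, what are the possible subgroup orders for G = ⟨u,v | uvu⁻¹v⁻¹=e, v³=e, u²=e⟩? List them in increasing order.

|G| = 6 = 2 · 3. By Lagrange's theorem the order of any subgroup divides 6; the divisors of 6 are 1, 2, 3, 6.

Answer: 1, 2, 3, 6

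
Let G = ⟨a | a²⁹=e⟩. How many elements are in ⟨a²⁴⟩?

|⟨a²⁴⟩| equals the order of a²⁴. Compute successive powers until reaching e:
  (a²⁴)¹ = a²⁴, (a²⁴)² = a¹⁹, (a²⁴)³ = a¹⁴, (a²⁴)⁴ = a⁹, (a²⁴)⁵ = a⁴, (a²⁴)⁶ = a²⁸, (a²⁴)⁷ = a²³, (a²⁴)⁸ = a¹⁸, (a²⁴)⁹ = a¹³, (a²⁴)¹⁰ = a⁸, (a²⁴)¹¹ = a³, (a²⁴)¹² = a²⁷, (a²⁴)¹³ = a²², (a²⁴)¹⁴ = a¹⁷, (a²⁴)¹⁵ = a¹², (a²⁴)¹⁶ = a⁷, (a²⁴)¹⁷ = a², (a²⁴)¹⁸ = a²⁶, (a²⁴)¹⁹ = a²¹, (a²⁴)²⁰ = a¹⁶, (a²⁴)²¹ = a¹¹, (a²⁴)²² = a⁶, (a²⁴)²³ = a, (a²⁴)²⁴ = a²⁵, (a²⁴)²⁵ = a²⁰, (a²⁴)²⁶ = a¹⁵, (a²⁴)²⁷ = a¹⁰, (a²⁴)²⁸ = a⁵, (a²⁴)²⁹ = e.
The smallest positive k with (a²⁴)ᵏ = e is 29, so |⟨a²⁴⟩| = 29.

Answer: 29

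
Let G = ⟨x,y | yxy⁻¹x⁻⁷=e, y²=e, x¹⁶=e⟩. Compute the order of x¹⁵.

Compute successive powers until reaching e:
  (x¹⁵)¹ = x¹⁵, (x¹⁵)² = x¹⁴, (x¹⁵)³ = x¹³, (x¹⁵)⁴ = x¹², (x¹⁵)⁵ = x¹¹, (x¹⁵)⁶ = x¹⁰, (x¹⁵)⁷ = x⁹, (x¹⁵)⁸ = x⁸, (x¹⁵)⁹ = x⁷, (x¹⁵)¹⁰ = x⁶, (x¹⁵)¹¹ = x⁵, (x¹⁵)¹² = x⁴, (x¹⁵)¹³ = x³, (x¹⁵)¹⁴ = x², (x¹⁵)¹⁵ = x, (x¹⁵)¹⁶ = e.
The smallest positive k with (x¹⁵)ᵏ = e is 16.

Answer: 16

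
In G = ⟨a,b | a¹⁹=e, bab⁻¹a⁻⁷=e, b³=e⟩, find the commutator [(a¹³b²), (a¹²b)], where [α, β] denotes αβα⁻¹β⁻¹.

[(a¹³b²), (a¹²b)] = (a¹³b²)·(a¹²b)·(a¹³b²)⁻¹·(a¹²b)⁻¹.
  (a¹³b²) · (a¹²b) = a¹²
  (a¹²) · (a⁴b) = a¹⁶b
  (a¹⁶b) · (ab²) = a⁴

Answer: a⁴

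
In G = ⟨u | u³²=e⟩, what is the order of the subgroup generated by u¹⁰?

|⟨u¹⁰⟩| equals the order of u¹⁰. Compute successive powers until reaching e:
  (u¹⁰)¹ = u¹⁰, (u¹⁰)² = u²⁰, (u¹⁰)³ = u³⁰, (u¹⁰)⁴ = u⁸, (u¹⁰)⁵ = u¹⁸, (u¹⁰)⁶ = u²⁸, (u¹⁰)⁷ = u⁶, (u¹⁰)⁸ = u¹⁶, (u¹⁰)⁹ = u²⁶, (u¹⁰)¹⁰ = u⁴, (u¹⁰)¹¹ = u¹⁴, (u¹⁰)¹² = u²⁴, (u¹⁰)¹³ = u², (u¹⁰)¹⁴ = u¹², (u¹⁰)¹⁵ = u²², (u¹⁰)¹⁶ = e.
The smallest positive k with (u¹⁰)ᵏ = e is 16, so |⟨u¹⁰⟩| = 16.

Answer: 16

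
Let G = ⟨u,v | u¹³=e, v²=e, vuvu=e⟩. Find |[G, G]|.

G' = [G, G] is generated by all commutators. The generator-pair commutators are: [u, v] = u².
The subgroup they normally generate is {e, u, u², u³, u⁴, u⁵, u⁶, u⁷, u⁸, u⁹, u¹⁰, u¹¹, u¹²}, of order 13.
Check: |G/G'| = 26/13 = 2 is the order of the abelianisation.

Answer: 13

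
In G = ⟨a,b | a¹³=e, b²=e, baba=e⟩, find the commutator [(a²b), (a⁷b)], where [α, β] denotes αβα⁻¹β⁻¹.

[(a²b), (a⁷b)] = (a²b)·(a⁷b)·(a²b)⁻¹·(a⁷b)⁻¹.
  (a²b) · (a⁷b) = a⁸
  (a⁸) · (a²b) = a¹⁰b
  (a¹⁰b) · (a⁷b) = a³

Answer: a³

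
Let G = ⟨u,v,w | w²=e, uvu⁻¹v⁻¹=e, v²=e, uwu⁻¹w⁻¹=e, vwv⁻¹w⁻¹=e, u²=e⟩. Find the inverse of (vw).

The order of (vw) is 2 (smallest k with (vw)ᵏ = e), so (vw)⁻¹ = (vw)¹ = vw.
Check: (vw) · (vw) → (vw) · v = w;   w · w = e, giving e as required.

Answer: vw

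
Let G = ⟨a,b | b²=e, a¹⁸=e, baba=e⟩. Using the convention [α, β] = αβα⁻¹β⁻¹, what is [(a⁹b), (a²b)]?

[(a⁹b), (a²b)] = (a⁹b)·(a²b)·(a⁹b)⁻¹·(a²b)⁻¹.
  (a⁹b) · (a²b) = a⁷
  (a⁷) · (a⁹b) = a¹⁶b
  (a¹⁶b) · (a²b) = a¹⁴

Answer: a¹⁴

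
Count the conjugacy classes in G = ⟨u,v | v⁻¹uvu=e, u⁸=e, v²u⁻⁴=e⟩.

The conjugacy classes (representative and size) are:
  [e] (size 1), [u⁷] (size 2), [u⁶] (size 2), [u³] (size 2), [u⁴] (size 1), [u²v⁻¹] (size 4), [u³v⁻¹] (size 4).
Class equation: 1 + 2 + 2 + 2 + 1 + 4 + 4 = 16 = |G|. So G has 7 conjugacy classes.

Answer: 7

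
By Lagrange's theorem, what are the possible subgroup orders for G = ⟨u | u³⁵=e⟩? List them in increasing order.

|G| = 35 = 5 · 7. By Lagrange's theorem the order of any subgroup divides 35; the divisors of 35 are 1, 5, 7, 35.

Answer: 1, 5, 7, 35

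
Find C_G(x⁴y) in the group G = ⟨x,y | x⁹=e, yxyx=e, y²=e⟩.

⟨x⁴y⟩ ⊆ C_G(x⁴y) since powers of x⁴y commute with x⁴y; so |C_G(x⁴y)| ≥ |⟨x⁴y⟩| = 2.
By orbit–stabilizer, |C_G(x⁴y)| = |G| / |conj. class of x⁴y| = 18 / 9 = 2.
The 2 elements commuting with x⁴y are {e, x⁴y}.

Answer: {e, x⁴y}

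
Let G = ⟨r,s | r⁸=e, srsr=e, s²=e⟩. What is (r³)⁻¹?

The order of (r³) is 8 (smallest k with (r³)ᵏ = e), so (r³)⁻¹ = (r³)⁷ = r⁵.
Check: (r³) · (r⁵) → (r³) · r⁵ = e, giving e as required.

Answer: r⁵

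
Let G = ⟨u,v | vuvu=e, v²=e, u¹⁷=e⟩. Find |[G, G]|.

G' = [G, G] is generated by all commutators. The generator-pair commutators are: [u, v] = u².
The subgroup they normally generate is {e, u, u², u³, u⁴, u⁵, u⁶, u⁷, u⁸, u⁹, u¹⁰, u¹¹, u¹², u¹³, u¹⁴, u¹⁵, u¹⁶}, of order 17.
Check: |G/G'| = 34/17 = 2 is the order of the abelianisation.

Answer: 17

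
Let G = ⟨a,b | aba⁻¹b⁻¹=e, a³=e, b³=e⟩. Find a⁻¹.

The order of a is 3 (smallest k with aᵏ = e), so a⁻¹ = a² = a².
Check: a · (a²) → a · a² = e, giving e as required.

Answer: a²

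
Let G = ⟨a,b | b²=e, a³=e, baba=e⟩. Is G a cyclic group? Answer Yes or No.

Every cyclic group is abelian. But a·b = ab while b·a = a²b, so a·b ≠ b·a and G is not abelian. Hence G is not cyclic.

Answer: No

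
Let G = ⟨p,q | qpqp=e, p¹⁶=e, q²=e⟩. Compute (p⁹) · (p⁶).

Compute (p⁹) · (p⁶) by multiplying left to right and reducing via the relations at each step:
  (p⁹) · p⁶ = p¹⁵

Answer: p¹⁵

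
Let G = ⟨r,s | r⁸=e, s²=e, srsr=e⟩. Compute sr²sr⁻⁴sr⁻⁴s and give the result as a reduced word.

Multiply left to right, reducing at each step:
  s · r² = r⁶s
  (r⁶s) · s = r⁶
  (r⁶) · r⁻⁴ = r²
  (r²) · s = r²s
  (r²s) · r⁻⁴ = r⁶s
  (r⁶s) · s = r⁶

Answer: r⁶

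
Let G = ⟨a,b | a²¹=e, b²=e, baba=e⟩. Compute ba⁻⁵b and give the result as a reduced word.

Multiply left to right, reducing at each step:
  b · a⁻⁵ = a⁵b
  (a⁵b) · b = a⁵

Answer: a⁵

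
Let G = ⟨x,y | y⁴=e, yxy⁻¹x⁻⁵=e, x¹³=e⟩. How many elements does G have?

Enumerate words in the generators, reducing via the relations: the distinct elements are
  {e, x, y, xy, x², x³, x⁴, x⁵, x⁶, x⁷, x⁸, x⁹, y², y³, xy², xy³, x²y, x³y, x¹², x¹¹, x¹⁰, x⁴y, x⁵y, x⁶y, x⁷y, x⁸y, x⁹y, x²y², x²y³, x³y², x³y³, x¹²y, x¹¹y, x¹⁰y, x⁴y², x⁴y³, x⁵y², x⁵y³, x⁶y², x⁶y³, x⁷y², x⁷y³, x⁸y², x⁸y³, x⁹y², x⁹y³, x¹²y², x¹²y³, x¹¹y², x¹¹y³, x¹⁰y², x¹⁰y³}.
No further products give new elements, so |G| = 52.

Answer: 52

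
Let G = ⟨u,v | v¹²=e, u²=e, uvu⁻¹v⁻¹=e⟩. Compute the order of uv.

Compute successive powers until reaching e:
  (uv)¹ = uv, (uv)² = v², (uv)³ = uv³, (uv)⁴ = v⁴, (uv)⁵ = uv⁵, (uv)⁶ = v⁶, (uv)⁷ = uv⁷, (uv)⁸ = v⁸, (uv)⁹ = uv⁹, (uv)¹⁰ = v¹⁰, (uv)¹¹ = uv¹¹, (uv)¹² = e.
The smallest positive k with (uv)ᵏ = e is 12.

Answer: 12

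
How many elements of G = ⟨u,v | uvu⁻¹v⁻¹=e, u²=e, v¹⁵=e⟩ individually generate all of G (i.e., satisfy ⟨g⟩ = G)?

G is cyclic of order 30. An element generates G iff its order is 30, and a cyclic group of order 30 has exactly φ(30) = 8 such elements.

Answer: 8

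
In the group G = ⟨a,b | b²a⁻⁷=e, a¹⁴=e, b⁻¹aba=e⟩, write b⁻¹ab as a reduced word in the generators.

Multiply left to right, reducing at each step:
  (b⁻¹) · a = a⁶b
  (a⁶b) · b = a¹³

Answer: a¹³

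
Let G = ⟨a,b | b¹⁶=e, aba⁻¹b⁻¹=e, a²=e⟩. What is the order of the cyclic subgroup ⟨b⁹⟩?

|⟨b⁹⟩| equals the order of b⁹. Compute successive powers until reaching e:
  (b⁹)¹ = b⁹, (b⁹)² = b², (b⁹)³ = b¹¹, (b⁹)⁴ = b⁴, (b⁹)⁵ = b¹³, (b⁹)⁶ = b⁶, (b⁹)⁷ = b¹⁵, (b⁹)⁸ = b⁸, (b⁹)⁹ = b, (b⁹)¹⁰ = b¹⁰, (b⁹)¹¹ = b³, (b⁹)¹² = b¹², (b⁹)¹³ = b⁵, (b⁹)¹⁴ = b¹⁴, (b⁹)¹⁵ = b⁷, (b⁹)¹⁶ = e.
The smallest positive k with (b⁹)ᵏ = e is 16, so |⟨b⁹⟩| = 16.

Answer: 16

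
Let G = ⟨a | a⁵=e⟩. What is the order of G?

G is generated by a single element, so G is cyclic. The relator gives a⁵ = e and no smaller power is forced to be e, so the 5 powers {a, e, a², a³, a⁴} are distinct. Hence |G| = 5.

Answer: 5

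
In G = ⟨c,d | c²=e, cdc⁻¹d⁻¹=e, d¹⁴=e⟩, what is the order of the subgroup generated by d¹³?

|⟨d¹³⟩| equals the order of d¹³. Compute successive powers until reaching e:
  (d¹³)¹ = d¹³, (d¹³)² = d¹², (d¹³)³ = d¹¹, (d¹³)⁴ = d¹⁰, (d¹³)⁵ = d⁹, (d¹³)⁶ = d⁸, (d¹³)⁷ = d⁷, (d¹³)⁸ = d⁶, (d¹³)⁹ = d⁵, (d¹³)¹⁰ = d⁴, (d¹³)¹¹ = d³, (d¹³)¹² = d², (d¹³)¹³ = d, (d¹³)¹⁴ = e.
The smallest positive k with (d¹³)ᵏ = e is 14, so |⟨d¹³⟩| = 14.

Answer: 14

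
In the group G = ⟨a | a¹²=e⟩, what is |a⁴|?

Compute successive powers until reaching e:
  (a⁴)¹ = a⁴, (a⁴)² = a⁸, (a⁴)³ = e.
The smallest positive k with (a⁴)ᵏ = e is 3.

Answer: 3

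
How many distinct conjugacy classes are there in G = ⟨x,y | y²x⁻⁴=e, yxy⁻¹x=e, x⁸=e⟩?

The conjugacy classes (representative and size) are:
  [e] (size 1), [x⁷] (size 2), [x²] (size 2), [x⁵] (size 2), [x⁴] (size 1), [x²y⁻¹] (size 4), [x³y] (size 4).
Class equation: 1 + 2 + 2 + 2 + 1 + 4 + 4 = 16 = |G|. So G has 7 conjugacy classes.

Answer: 7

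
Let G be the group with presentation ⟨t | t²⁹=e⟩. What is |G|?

G is generated by a single element, so G is cyclic. The relator gives t²⁹ = e and no smaller power is forced to be e, so the 29 powers {e, t, t², t³, t⁴, t⁵, t⁶, t⁷, t⁸, t⁹, t²², t²³, t²¹, t²⁰, t²⁴, t²⁵, t²⁶, t²⁷, t²⁸, t¹², t¹³, t¹¹, t¹⁰, t¹⁴, t¹⁵, t¹⁶, t¹⁷, t¹⁸, t¹⁹} are distinct. Hence |G| = 29.

Answer: 29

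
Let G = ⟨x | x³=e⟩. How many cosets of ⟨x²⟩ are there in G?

First find ord(x²) by computing successive powers:
  (x²)¹ = x², (x²)² = x, (x²)³ = e.
So |⟨x²⟩| = ord(x²) = 3. With |G| = 3, by Lagrange [G : ⟨x²⟩] = 3/3 = 1.

Answer: 1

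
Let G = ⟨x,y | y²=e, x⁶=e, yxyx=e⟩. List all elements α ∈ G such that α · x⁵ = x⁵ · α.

⟨x⁵⟩ ⊆ C_G(x⁵) since powers of x⁵ commute with x⁵; so |C_G(x⁵)| ≥ |⟨x⁵⟩| = 6.
By orbit–stabilizer, |C_G(x⁵)| = |G| / |conj. class of x⁵| = 12 / 2 = 6.
The 6 elements commuting with x⁵ are {e, x, x², x³, x⁴, x⁵}.

Answer: {e, x, x², x³, x⁴, x⁵}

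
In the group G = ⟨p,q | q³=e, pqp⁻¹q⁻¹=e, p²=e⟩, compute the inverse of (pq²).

The order of (pq²) is 6 (smallest k with (pq²)ᵏ = e), so (pq²)⁻¹ = (pq²)⁵ = pq.
Check: (pq²) · (pq) → (pq²) · p = q²;   (q²) · q = e, giving e as required.

Answer: pq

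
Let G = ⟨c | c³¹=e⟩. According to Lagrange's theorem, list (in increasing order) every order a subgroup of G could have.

|G| = 31 = 31. By Lagrange's theorem the order of any subgroup divides 31; the divisors of 31 are 1, 31.

Answer: 1, 31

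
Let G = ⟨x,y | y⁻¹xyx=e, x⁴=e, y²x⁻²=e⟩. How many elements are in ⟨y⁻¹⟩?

|⟨y⁻¹⟩| equals the order of y⁻¹. Compute successive powers until reaching e:
  (y⁻¹)¹ = y⁻¹, (y⁻¹)² = x², (y⁻¹)³ = y, (y⁻¹)⁴ = e.
The smallest positive k with (y⁻¹)ᵏ = e is 4, so |⟨y⁻¹⟩| = 4.

Answer: 4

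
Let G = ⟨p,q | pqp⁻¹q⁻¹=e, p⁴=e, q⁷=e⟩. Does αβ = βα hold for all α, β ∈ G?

Each pair of generators commutes: p·q = pq = q·p. Since the generators pairwise commute, every element of G commutes with every other, so G is abelian.

Answer: Yes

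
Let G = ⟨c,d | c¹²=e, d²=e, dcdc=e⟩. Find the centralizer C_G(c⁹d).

⟨c⁹d⟩ ⊆ C_G(c⁹d) since powers of c⁹d commute with c⁹d; so |C_G(c⁹d)| ≥ |⟨c⁹d⟩| = 2.
By orbit–stabilizer, |C_G(c⁹d)| = |G| / |conj. class of c⁹d| = 24 / 6 = 4.
The 4 elements commuting with c⁹d are {e, c⁶, c³d, c⁹d}.

Answer: {e, c⁶, c³d, c⁹d}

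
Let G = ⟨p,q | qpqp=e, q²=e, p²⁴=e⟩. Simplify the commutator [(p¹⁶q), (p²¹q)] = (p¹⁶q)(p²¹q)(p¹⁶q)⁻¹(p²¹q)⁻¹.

[(p¹⁶q), (p²¹q)] = (p¹⁶q)·(p²¹q)·(p¹⁶q)⁻¹·(p²¹q)⁻¹.
  (p¹⁶q) · (p²¹q) = p¹⁹
  (p¹⁹) · (p¹⁶q) = p¹¹q
  (p¹¹q) · (p²¹q) = p¹⁴

Answer: p¹⁴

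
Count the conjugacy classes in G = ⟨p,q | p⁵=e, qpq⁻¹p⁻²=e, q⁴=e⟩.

The conjugacy classes (representative and size) are:
  [e] (size 1), [p⁴] (size 4), [p²q] (size 5), [q²] (size 5), [p³q³] (size 5).
Class equation: 1 + 4 + 5 + 5 + 5 = 20 = |G|. So G has 5 conjugacy classes.

Answer: 5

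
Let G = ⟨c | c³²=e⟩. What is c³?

Compute successive powers of c, reducing at each step:
  c²: c · c = c²
  c³: (c²) · c = c³

Answer: c³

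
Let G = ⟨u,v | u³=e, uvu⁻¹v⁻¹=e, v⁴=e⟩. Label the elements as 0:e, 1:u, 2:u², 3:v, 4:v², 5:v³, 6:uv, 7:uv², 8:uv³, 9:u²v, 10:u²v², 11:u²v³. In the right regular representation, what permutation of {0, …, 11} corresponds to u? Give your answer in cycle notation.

(0 1 2)(3 6 9)(4 7 10)(5 8 11)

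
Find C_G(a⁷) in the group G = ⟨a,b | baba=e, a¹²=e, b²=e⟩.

⟨a⁷⟩ ⊆ C_G(a⁷) since powers of a⁷ commute with a⁷; so |C_G(a⁷)| ≥ |⟨a⁷⟩| = 12.
By orbit–stabilizer, |C_G(a⁷)| = |G| / |conj. class of a⁷| = 24 / 2 = 12.
The 12 elements commuting with a⁷ are {e, a, a², a³, a⁴, a⁵, a⁶, a⁷, a⁸, a⁹, a¹⁰, a¹¹}.

Answer: {e, a, a², a³, a⁴, a⁵, a⁶, a⁷, a⁸, a⁹, a¹⁰, a¹¹}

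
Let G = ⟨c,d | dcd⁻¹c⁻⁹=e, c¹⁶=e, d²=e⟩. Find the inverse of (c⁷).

The order of (c⁷) is 16 (smallest k with (c⁷)ᵏ = e), so (c⁷)⁻¹ = (c⁷)¹⁵ = c⁹.
Check: (c⁷) · (c⁹) → (c⁷) · c⁹ = e, giving e as required.

Answer: c⁹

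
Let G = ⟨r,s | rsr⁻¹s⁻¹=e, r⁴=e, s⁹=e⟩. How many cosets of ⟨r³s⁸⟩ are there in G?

First find ord(r³s⁸) by computing successive powers:
  (r³s⁸)¹ = r³s⁸, (r³s⁸)² = r²s⁷, (r³s⁸)³ = rs⁶, (r³s⁸)⁴ = s⁵, (r³s⁸)⁵ = r³s⁴, (r³s⁸)⁶ = r²s³, (r³s⁸)⁷ = rs², (r³s⁸)⁸ = s, (r³s⁸)⁹ = r³, (r³s⁸)¹⁰ = r²s⁸, (r³s⁸)¹¹ = rs⁷, (r³s⁸)¹² = s⁶, (r³s⁸)¹³ = r³s⁵, (r³s⁸)¹⁴ = r²s⁴, (r³s⁸)¹⁵ = rs³, (r³s⁸)¹⁶ = s², (r³s⁸)¹⁷ = r³s, (r³s⁸)¹⁸ = r², (r³s⁸)¹⁹ = rs⁸, (r³s⁸)²⁰ = s⁷, (r³s⁸)²¹ = r³s⁶, (r³s⁸)²² = r²s⁵, (r³s⁸)²³ = rs⁴, (r³s⁸)²⁴ = s³, (r³s⁸)²⁵ = r³s², (r³s⁸)²⁶ = r²s, (r³s⁸)²⁷ = r, (r³s⁸)²⁸ = s⁸, (r³s⁸)²⁹ = r³s⁷, (r³s⁸)³⁰ = r²s⁶, (r³s⁸)³¹ = rs⁵, (r³s⁸)³² = s⁴, (r³s⁸)³³ = r³s³, (r³s⁸)³⁴ = r²s², (r³s⁸)³⁵ = rs, (r³s⁸)³⁶ = e.
So |⟨r³s⁸⟩| = ord(r³s⁸) = 36. With |G| = 36, by Lagrange [G : ⟨r³s⁸⟩] = 36/36 = 1.

Answer: 1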